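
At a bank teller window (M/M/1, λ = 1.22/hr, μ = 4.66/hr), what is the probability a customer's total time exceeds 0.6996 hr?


W ~ Exponential(μ−λ) for M/M/1.
μ − λ = 4.66 − 1.22 = 3.4400
P(W > t) = e^{−(μ−λ)t} = e^{−2.4066} = 0.090119

Final: 0.090119


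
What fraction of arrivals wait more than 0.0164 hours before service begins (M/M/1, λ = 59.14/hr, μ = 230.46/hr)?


ρ = 59.14/230.46 = 0.2566
P(Wq > t) = ρ·e^{−(μ−λ)t} = 0.2566·e^{−2.8096}
= 0.2566·0.060226 = 0.015455

Final: 0.015455


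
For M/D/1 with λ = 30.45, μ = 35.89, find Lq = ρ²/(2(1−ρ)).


ρ = 30.45/35.89 = 0.8484
M/D/1: Lq = ρ²/(2(1−ρ)) = 0.7198/(2·0.1516) = 2.37450

Final: 2.37450


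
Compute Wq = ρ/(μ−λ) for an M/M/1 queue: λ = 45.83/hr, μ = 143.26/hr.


ρ = 45.83/143.26 = 0.3199
Wq = ρ/(μ−λ) = 0.3199/(143.26 − 45.83) = 0.3199/97.43 = 0.003283 hr

Final: 0.003283 hr


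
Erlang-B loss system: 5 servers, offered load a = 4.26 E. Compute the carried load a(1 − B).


B(5,4.26) = 0.222134 (Erlang-B)
Carried load = a(1 − B) = 4.26·(1 − 0.222134) = 4.26·0.777866 = 3.3137 E

Final: 3.3137 Erlangs


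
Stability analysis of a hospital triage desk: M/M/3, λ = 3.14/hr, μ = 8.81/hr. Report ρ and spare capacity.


Total capacity cμ = 3·8.81 = 26.43/hr
ρ = λ/(cμ) = 3.14/26.43 = 0.1188
Stable ⇔ ρ < 1: YES
Spare capacity = cμ − λ = 26.43 − 3.14 = 23.29/hr

Final: ρ = 0.1188; stable; margin = 23.29/hr


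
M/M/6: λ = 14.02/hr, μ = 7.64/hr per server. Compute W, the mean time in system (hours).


a = 1.8351; ρ = 0.3058; P₀ = 0.159461
Lq = P₀·a^c·ρ/(c!(1−ρ)²) = 0.005368
Wq = Lq/λ = 0.005368/14.02 = 0.0003829 hr
W = Wq + 1/μ = 0.0003829 + 0.13089 = 0.13127 hr

Final: 0.13127 hr


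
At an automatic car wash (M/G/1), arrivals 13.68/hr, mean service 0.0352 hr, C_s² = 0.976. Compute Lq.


ρ = λ·E[S] = 13.68·0.0352 = 0.4815
Lq = ρ²(1+C_s²)/(2(1−ρ)) = 0.2319·(1+0.976)/(2·0.5185)
= 0.2319·1.9760/1.0369 = 0.44187

Final: 0.44187


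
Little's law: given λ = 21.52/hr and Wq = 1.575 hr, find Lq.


Lq = λWq = 21.52·1.575 = 33.8940

Final: 33.8940


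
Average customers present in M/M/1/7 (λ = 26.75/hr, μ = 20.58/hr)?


ρ = 26.75/20.58 = 1.2998
L = ρ[1 − (K+1)ρ^K + Kρ^(K+1)] / [(1−ρ)(1−ρ^(K+1))]
Numerator: 1.2998·(1 − 8·6.268288 + 7·8.147555) = 10.251032
Denominator: (-0.2998)·(-7.147555) = 2.142877
L = 10.251032/2.142877 = 4.7838

Final: 4.7838


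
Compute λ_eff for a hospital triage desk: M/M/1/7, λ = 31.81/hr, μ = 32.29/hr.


ρ = 0.9851; P_K = (1−ρ)ρ^7/(1−ρ^8) = 0.118547
λ_eff = λ(1 − P_K) = 31.81·(1 − 0.118547) = 31.81·0.881453 = 28.0390 /hr

Final: 28.0390 /hr


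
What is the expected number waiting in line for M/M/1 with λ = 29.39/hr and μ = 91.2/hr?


ρ = 29.39/91.2 = 0.3223
Lq = ρ²/(1−ρ) = 0.1039/0.6777 = 0.1532

Final: 0.1532


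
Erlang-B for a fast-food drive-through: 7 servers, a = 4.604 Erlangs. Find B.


B(c,a) = (a^c/c!) / Σ_{k=0}^{c} a^k/k!
a^7/7! = 8.699948
Σ terms (k=0..7): 1.00000 + 4.60400 + 10.59841 + 16.26502 + 18.72104 + 17.23834 + 13.22755 + 8.69995 = 90.354307
B = 8.699948/90.354307 = 0.096287

Final: 0.096287


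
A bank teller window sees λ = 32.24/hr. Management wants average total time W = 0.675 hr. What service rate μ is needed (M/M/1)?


W = 1/(μ−λ) ⇒ μ − λ = 1/W = 1/0.675 = 1.4815
μ = λ + 1/W = 32.24 + 1.4815 = 33.7215 per hr

Final: 33.7215 /hr


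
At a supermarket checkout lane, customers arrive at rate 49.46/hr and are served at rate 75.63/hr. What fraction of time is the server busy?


ρ = λ/μ = 49.46/75.63 = 0.6540

Final: 0.6540


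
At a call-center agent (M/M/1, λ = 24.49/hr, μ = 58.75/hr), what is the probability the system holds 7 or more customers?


ρ = 24.49/58.75 = 0.4169
P(N ≥ n) = ρ^n = 0.4169^7 = 0.002187

Final: 0.002187


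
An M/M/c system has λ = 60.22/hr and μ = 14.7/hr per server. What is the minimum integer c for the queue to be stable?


Stability requires cμ > λ ⇔ c > λ/μ.
λ/μ = 60.22/14.7 = 4.0966
Minimum integer c = ⌊4.0966⌋ + 1 = 5
Check: 5·14.7 = 73.50 > 60.22, while 4·14.7 = 58.80 ≤ 60.22

Final: 5 servers


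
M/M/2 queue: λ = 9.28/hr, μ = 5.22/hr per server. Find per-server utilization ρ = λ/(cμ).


ρ = λ/(cμ) = 9.28/(2·5.22) = 9.28/10.44 = 0.8889

Final: 0.8889


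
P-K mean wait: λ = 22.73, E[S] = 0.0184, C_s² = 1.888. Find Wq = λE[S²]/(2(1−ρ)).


ρ = λ·E[S] = 22.73·0.0184 = 0.4182
E[S²] = E[S]²(1+C_s²) = 0.0184²·(1+1.888) = 0.0009778
Wq = λ·E[S²]/(2(1−ρ)) = 22.73·0.0009778/(2·0.5818) = 0.01910 hr

Final: 0.01910 hr


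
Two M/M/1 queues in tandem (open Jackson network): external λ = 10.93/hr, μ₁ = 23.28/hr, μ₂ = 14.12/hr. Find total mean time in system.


Each node sees arrival rate λ = 10.93/hr (tandem ⇒ throughput preserved).
W₁ = 1/(μ₁−λ) = 1/(23.28−10.93) = 0.08097 hr
W₂ = 1/(μ₂−λ) = 1/(14.12−10.93) = 0.31348 hr
W_total = W₁ + W₂ = 0.08097 + 0.31348 = 0.39445 hr

Final: 0.39445 hr


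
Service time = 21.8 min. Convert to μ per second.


μ = 1/(service time) in consistent units.
1 second = 0.0166667 min, so μ = 0.0166667/21.8 = 0.0007645 per second

Final: 0.0007645 /sec


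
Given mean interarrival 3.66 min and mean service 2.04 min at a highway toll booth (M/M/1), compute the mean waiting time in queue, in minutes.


λ = 60/3.66 = 16.3934 /hr
μ = 60/2.04 = 29.4118 /hr
ρ = λ/μ = 16.3934/29.4118 = 0.5574
Wq = ρ/(μ−λ) = 0.5574/(29.4118−16.3934) = 0.04281 hr
In minutes: 0.04281·60 = 2.569 min

Final: 2.569 min


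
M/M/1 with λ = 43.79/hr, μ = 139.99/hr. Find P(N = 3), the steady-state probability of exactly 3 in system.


ρ = 43.79/139.99 = 0.3128
P_n = (1−ρ)·ρ^n = (1 − 0.3128)·0.3128^3 = 0.6872·0.030608 = 0.021034

Final: 0.021034


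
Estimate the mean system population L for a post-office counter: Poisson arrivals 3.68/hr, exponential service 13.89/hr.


ρ = λ/μ = 3.68/13.89 = 0.2649
L = ρ/(1−ρ) = 0.2649/(1 − 0.2649) = 0.2649/0.7351 = 0.3604

Final: 0.3604


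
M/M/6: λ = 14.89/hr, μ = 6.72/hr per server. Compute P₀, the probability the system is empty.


a = λ/μ = 14.89/6.72 = 2.2158; ρ = a/c = 0.3693
Σ_{k=0}^{5} a^k/k! (terms k=0..5) = 1.00000 + 2.21577 + 2.45483 + 1.81311 + 1.00436 + 0.44509 = 8.93316
Tail: a^6/(6!(1−ρ)) = 118.34572/(720·0.6307) = 0.26061
P₀ = 1/(8.93316 + 0.26061) = 1/9.19378 = 0.108769

Final: 0.108769


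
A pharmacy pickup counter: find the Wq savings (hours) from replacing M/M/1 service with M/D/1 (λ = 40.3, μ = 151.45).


ρ = 40.3/151.45 = 0.2661
Wq(M/M/1) = ρ/(μ−λ) = 0.2661/111.15 = 0.002394 hr
Wq(M/D/1) = ρ/(2(μ−λ)) = 0.001197 hr
Savings = 0.002394 − 0.001197 = 0.001197 hr

Final: 0.001197 hr


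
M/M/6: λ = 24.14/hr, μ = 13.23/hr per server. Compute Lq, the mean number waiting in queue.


a = λ/μ = 1.8246; ρ = a/6 = 0.3041
P₀ = 0.161139
Lq = P₀·a^c·ρ / (c!·(1−ρ)²) = 0.161139·36.90324·0.3041/(720·0.48427)
= 0.005187

Final: 0.005187


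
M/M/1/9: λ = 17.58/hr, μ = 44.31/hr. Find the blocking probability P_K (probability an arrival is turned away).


ρ = λ/μ = 17.58/44.31 = 0.3968
P_K = (1−ρ)ρ^K/(1−ρ^(K+1)) = (0.6032·0.0002436)/(1 − 0.00009664)
= 0.0001469/0.999903 = 0.0001470

Final: 0.0001470


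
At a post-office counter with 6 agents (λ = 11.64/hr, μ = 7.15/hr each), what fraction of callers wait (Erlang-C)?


a = λ/μ = 1.6280; ρ = a/6 = 0.2713
P₀ = 0.196245 (from M/M/c formula)
C(c,a) = [a^c/(c!(1−ρ))]·P₀ = [18.61580/(720·0.7287)]·0.196245
= 0.03548·0.196245 = 0.006963

Final: 0.006963


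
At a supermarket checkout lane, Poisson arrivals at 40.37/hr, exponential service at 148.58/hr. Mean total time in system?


W = 1/(μ−λ) = 1/(148.58 − 40.37) = 1/108.21 = 0.009241 hr

Final: 0.009241 hr


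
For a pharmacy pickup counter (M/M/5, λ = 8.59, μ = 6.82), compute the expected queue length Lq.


a = λ/μ = 1.2595; ρ = a/5 = 0.2519
P₀ = 0.283613
Lq = P₀·a^c·ρ / (c!·(1−ρ)²) = 0.283613·3.16989·0.2519/(120·0.55964)
= 0.003372

Final: 0.003372


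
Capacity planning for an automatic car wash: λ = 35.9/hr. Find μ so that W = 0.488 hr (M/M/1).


W = 1/(μ−λ) ⇒ μ − λ = 1/W = 1/0.488 = 2.0492
μ = λ + 1/W = 35.9 + 2.0492 = 37.9492 per hr

Final: 37.9492 /hr


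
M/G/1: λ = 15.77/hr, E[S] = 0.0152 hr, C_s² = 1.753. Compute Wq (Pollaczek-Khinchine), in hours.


ρ = λ·E[S] = 15.77·0.0152 = 0.2397
E[S²] = E[S]²(1+C_s²) = 0.0152²·(1+1.753) = 0.0006361
Wq = λ·E[S²]/(2(1−ρ)) = 15.77·0.0006361/(2·0.7603) = 0.006596 hr

Final: 0.006596 hr


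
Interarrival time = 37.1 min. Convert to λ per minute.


λ = 1/(interarrival time) in consistent units.
1 minute = 1 min, so λ = 1/37.1 = 0.02695 per minute

Final: 0.02695 /min


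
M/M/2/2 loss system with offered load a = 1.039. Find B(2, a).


B(c,a) = (a^c/c!) / Σ_{k=0}^{c} a^k/k!
a^2/2! = 0.539760
Σ terms (k=0..2): 1.00000 + 1.03900 + 0.53976 = 2.578760
B = 0.539760/2.578760 = 0.209310

Final: 0.209310


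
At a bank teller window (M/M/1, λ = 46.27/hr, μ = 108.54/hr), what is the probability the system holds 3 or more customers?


ρ = 46.27/108.54 = 0.4263
P(N ≥ n) = ρ^n = 0.4263^3 = 0.077469

Final: 0.077469


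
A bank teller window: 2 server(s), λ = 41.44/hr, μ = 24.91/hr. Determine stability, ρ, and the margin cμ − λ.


Total capacity cμ = 2·24.91 = 49.82/hr
ρ = λ/(cμ) = 41.44/49.82 = 0.8318
Stable ⇔ ρ < 1: YES
Spare capacity = cμ − λ = 49.82 − 41.44 = 8.38/hr

Final: ρ = 0.8318; stable; margin = 8.38/hr


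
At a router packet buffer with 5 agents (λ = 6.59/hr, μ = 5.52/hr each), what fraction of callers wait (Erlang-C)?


a = λ/μ = 1.1938; ρ = a/5 = 0.2388
P₀ = 0.302916 (from M/M/c formula)
C(c,a) = [a^c/(c!(1−ρ))]·P₀ = [2.42511/(120·0.7612)]·0.302916
= 0.02655·0.302916 = 0.008042

Final: 0.008042


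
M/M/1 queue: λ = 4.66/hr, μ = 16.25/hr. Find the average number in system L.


ρ = λ/μ = 4.66/16.25 = 0.2868
L = ρ/(1−ρ) = 0.2868/(1 − 0.2868) = 0.2868/0.7132 = 0.4021

Final: 0.4021


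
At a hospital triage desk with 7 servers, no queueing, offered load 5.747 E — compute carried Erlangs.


B(7,5.747) = 0.168569 (Erlang-B)
Carried load = a(1 − B) = 5.747·(1 − 0.168569) = 5.747·0.831431 = 4.7782 E

Final: 4.7782 Erlangs


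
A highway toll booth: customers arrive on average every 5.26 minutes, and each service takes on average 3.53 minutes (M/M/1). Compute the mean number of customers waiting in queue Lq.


λ = 60/5.26 = 11.4068 /hr
μ = 60/3.53 = 16.9972 /hr
ρ = λ/μ = 11.4068/16.9972 = 0.6711
Lq = ρ²/(1−ρ) = 0.4504/0.3289 = 1.3694

Final: 1.3694


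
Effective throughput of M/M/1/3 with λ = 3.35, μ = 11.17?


ρ = 0.2999; P_K = (1−ρ)ρ^3/(1−ρ^4) = 0.019040
λ_eff = λ(1 − P_K) = 3.35·(1 − 0.019040) = 3.35·0.980960 = 3.2862 /hr

Final: 3.2862 /hr


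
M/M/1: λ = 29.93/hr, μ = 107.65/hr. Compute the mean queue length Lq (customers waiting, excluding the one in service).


ρ = 29.93/107.65 = 0.2780
Lq = ρ²/(1−ρ) = 0.07730/0.7220 = 0.1071

Final: 0.1071


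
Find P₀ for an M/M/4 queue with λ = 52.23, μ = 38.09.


a = λ/μ = 52.23/38.09 = 1.3712; ρ = a/c = 0.3428
Σ_{k=0}^{3} a^k/k! (terms k=0..3) = 1.00000 + 1.37123 + 0.94013 + 0.42971 = 3.74107
Tail: a^4/(4!(1−ρ)) = 3.53538/(24·0.6572) = 0.22415
P₀ = 1/(3.74107 + 0.22415) = 1/3.96521 = 0.252193

Final: 0.252193


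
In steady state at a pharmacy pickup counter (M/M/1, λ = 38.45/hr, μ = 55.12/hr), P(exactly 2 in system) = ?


ρ = 38.45/55.12 = 0.6976
P_n = (1−ρ)·ρ^n = (1 − 0.6976)·0.6976^2 = 0.3024·0.486602 = 0.147164

Final: 0.147164


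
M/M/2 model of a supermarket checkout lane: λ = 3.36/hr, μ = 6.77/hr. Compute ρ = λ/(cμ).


ρ = λ/(cμ) = 3.36/(2·6.77) = 3.36/13.54 = 0.2482

Final: 0.2482


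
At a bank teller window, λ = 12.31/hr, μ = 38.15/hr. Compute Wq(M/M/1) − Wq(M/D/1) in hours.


ρ = 12.31/38.15 = 0.3227
Wq(M/M/1) = ρ/(μ−λ) = 0.3227/25.84 = 0.01249 hr
Wq(M/D/1) = ρ/(2(μ−λ)) = 0.006244 hr
Savings = 0.01249 − 0.006244 = 0.006244 hr

Final: 0.006244 hr


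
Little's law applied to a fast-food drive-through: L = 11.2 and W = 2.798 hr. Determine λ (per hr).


λ = L/W = 11.2/2.798 = 4.0029 /hr

Final: 4.0029 /hr


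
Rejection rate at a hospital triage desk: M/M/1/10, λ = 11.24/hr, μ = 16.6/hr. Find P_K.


ρ = λ/μ = 11.24/16.6 = 0.6771
P_K = (1−ρ)ρ^K/(1−ρ^(K+1)) = (0.3229·0.020257)/(1 − 0.013716)
= 0.006541/0.986284 = 0.006632

Final: 0.006632


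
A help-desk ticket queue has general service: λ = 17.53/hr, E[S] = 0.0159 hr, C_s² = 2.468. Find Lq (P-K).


ρ = λ·E[S] = 17.53·0.0159 = 0.2787
Lq = ρ²(1+C_s²)/(2(1−ρ)) = 0.07769·(1+2.468)/(2·0.7213)
= 0.07769·3.4680/1.4425 = 0.18677

Final: 0.18677


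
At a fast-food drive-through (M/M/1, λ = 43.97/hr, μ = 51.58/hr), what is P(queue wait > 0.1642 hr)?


ρ = 43.97/51.58 = 0.8525
P(Wq > t) = ρ·e^{−(μ−λ)t} = 0.8525·e^{−1.2496}
= 0.8525·0.286630 = 0.244342

Final: 0.244342


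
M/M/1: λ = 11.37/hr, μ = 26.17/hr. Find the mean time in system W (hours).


W = 1/(μ−λ) = 1/(26.17 − 11.37) = 1/14.80 = 0.06757 hr

Final: 0.06757 hr


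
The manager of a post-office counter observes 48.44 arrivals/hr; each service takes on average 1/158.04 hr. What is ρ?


ρ = λ/μ = 48.44/158.04 = 0.3065

Final: 0.3065


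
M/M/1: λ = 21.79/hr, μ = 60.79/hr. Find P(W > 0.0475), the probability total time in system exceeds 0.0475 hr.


W ~ Exponential(μ−λ) for M/M/1.
μ − λ = 60.79 − 21.79 = 39.0000
P(W > t) = e^{−(μ−λ)t} = e^{−1.8525} = 0.156845

Final: 0.156845


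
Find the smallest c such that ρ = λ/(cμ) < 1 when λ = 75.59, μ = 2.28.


Stability requires cμ > λ ⇔ c > λ/μ.
λ/μ = 75.59/2.28 = 33.1535
Minimum integer c = ⌊33.1535⌋ + 1 = 34
Check: 34·2.28 = 77.52 > 75.59, while 33·2.28 = 75.24 ≤ 75.59

Final: 34 servers


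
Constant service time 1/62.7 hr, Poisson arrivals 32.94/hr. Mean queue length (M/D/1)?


ρ = 32.94/62.7 = 0.5254
M/D/1: Lq = ρ²/(2(1−ρ)) = 0.2760/(2·0.4746) = 0.29075

Final: 0.29075


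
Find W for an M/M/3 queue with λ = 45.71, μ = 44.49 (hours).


a = 1.0274; ρ = 0.3425; P₀ = 0.353341
Lq = P₀·a^c·ρ/(c!(1−ρ)²) = 0.05059
Wq = Lq/λ = 0.05059/45.71 = 0.001107 hr
W = Wq + 1/μ = 0.001107 + 0.02248 = 0.02358 hr

Final: 0.02358 hr


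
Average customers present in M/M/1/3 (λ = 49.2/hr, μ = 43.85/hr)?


ρ = 49.2/43.85 = 1.1220
L = ρ[1 − (K+1)ρ^K + Kρ^(K+1)] / [(1−ρ)(1−ρ^(K+1))]
Numerator: 1.1220·(1 − 4·1.412494 + 3·1.584828) = 0.117259
Denominator: (-0.1220)·(-0.584828) = 0.071353
L = 0.117259/0.071353 = 1.6434

Final: 1.6434


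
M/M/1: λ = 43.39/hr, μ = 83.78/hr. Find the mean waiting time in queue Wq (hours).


ρ = 43.39/83.78 = 0.5179
Wq = ρ/(μ−λ) = 0.5179/(83.78 − 43.39) = 0.5179/40.39 = 0.01282 hr

Final: 0.01282 hr


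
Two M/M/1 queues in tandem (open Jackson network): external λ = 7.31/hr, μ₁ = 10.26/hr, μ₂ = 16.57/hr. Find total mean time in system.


Each node sees arrival rate λ = 7.31/hr (tandem ⇒ throughput preserved).
W₁ = 1/(μ₁−λ) = 1/(10.26−7.31) = 0.33898 hr
W₂ = 1/(μ₂−λ) = 1/(16.57−7.31) = 0.10799 hr
W_total = W₁ + W₂ = 0.33898 + 0.10799 = 0.44697 hr

Final: 0.44697 hr


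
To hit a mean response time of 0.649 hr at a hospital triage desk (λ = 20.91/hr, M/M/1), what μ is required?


W = 1/(μ−λ) ⇒ μ − λ = 1/W = 1/0.649 = 1.5408
μ = λ + 1/W = 20.91 + 1.5408 = 22.4508 per hr

Final: 22.4508 /hr


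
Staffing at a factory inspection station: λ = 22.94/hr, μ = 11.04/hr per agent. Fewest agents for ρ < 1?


Stability requires cμ > λ ⇔ c > λ/μ.
λ/μ = 22.94/11.04 = 2.0779
Minimum integer c = ⌊2.0779⌋ + 1 = 3
Check: 3·11.04 = 33.12 > 22.94, while 2·11.04 = 22.08 ≤ 22.94

Final: 3 servers


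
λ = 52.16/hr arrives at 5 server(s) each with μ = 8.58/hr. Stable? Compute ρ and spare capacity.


Total capacity cμ = 5·8.58 = 42.90/hr
ρ = λ/(cμ) = 52.16/42.90 = 1.2159
Stable ⇔ ρ < 1: NO
Spare capacity = cμ − λ = 42.90 − 52.16 = -9.26/hr

Final: ρ = 1.2159; unstable; margin = -9.26/hr


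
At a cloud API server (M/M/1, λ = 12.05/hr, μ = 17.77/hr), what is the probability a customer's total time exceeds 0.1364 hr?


W ~ Exponential(μ−λ) for M/M/1.
μ − λ = 17.77 − 12.05 = 5.7200
P(W > t) = e^{−(μ−λ)t} = e^{−0.7802} = 0.458311

Final: 0.458311


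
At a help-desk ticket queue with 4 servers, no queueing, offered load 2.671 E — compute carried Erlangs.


B(4,2.671) = 0.169187 (Erlang-B)
Carried load = a(1 − B) = 2.671·(1 − 0.169187) = 2.671·0.830813 = 2.2191 E

Final: 2.2191 Erlangs


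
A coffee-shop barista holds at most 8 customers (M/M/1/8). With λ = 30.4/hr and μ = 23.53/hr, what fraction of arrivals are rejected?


ρ = λ/μ = 30.4/23.53 = 1.2920
P_K = (1−ρ)ρ^K/(1−ρ^(K+1)) = (-0.2920·7.762708)/(1 − 10.029168)
= -2.266460/-9.029168 = 0.251015

Final: 0.251015


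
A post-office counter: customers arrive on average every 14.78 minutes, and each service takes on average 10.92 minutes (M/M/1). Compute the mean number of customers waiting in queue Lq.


λ = 60/14.78 = 4.0595 /hr
μ = 60/10.92 = 5.4945 /hr
ρ = λ/μ = 4.0595/5.4945 = 0.7388
Lq = ρ²/(1−ρ) = 0.5459/0.2612 = 2.0902

Final: 2.0902


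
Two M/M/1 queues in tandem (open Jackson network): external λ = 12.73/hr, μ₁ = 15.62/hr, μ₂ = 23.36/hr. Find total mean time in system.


Each node sees arrival rate λ = 12.73/hr (tandem ⇒ throughput preserved).
W₁ = 1/(μ₁−λ) = 1/(15.62−12.73) = 0.34602 hr
W₂ = 1/(μ₂−λ) = 1/(23.36−12.73) = 0.09407 hr
W_total = W₁ + W₂ = 0.34602 + 0.09407 = 0.44009 hr

Final: 0.44009 hr


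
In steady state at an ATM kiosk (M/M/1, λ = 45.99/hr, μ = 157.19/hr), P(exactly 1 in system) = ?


ρ = 45.99/157.19 = 0.2926
P_n = (1−ρ)·ρ^n = (1 − 0.2926)·0.2926^1 = 0.7074·0.292576 = 0.206975

Final: 0.206975


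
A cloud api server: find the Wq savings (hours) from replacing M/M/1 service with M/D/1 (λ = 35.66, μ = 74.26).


ρ = 35.66/74.26 = 0.4802
Wq(M/M/1) = ρ/(μ−λ) = 0.4802/38.60 = 0.01244 hr
Wq(M/D/1) = ρ/(2(μ−λ)) = 0.006220 hr
Savings = 0.01244 − 0.006220 = 0.006220 hr

Final: 0.006220 hr


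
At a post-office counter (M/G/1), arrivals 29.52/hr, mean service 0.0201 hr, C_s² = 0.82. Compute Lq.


ρ = λ·E[S] = 29.52·0.0201 = 0.5934
Lq = ρ²(1+C_s²)/(2(1−ρ)) = 0.3521·(1+0.82)/(2·0.4066)
= 0.3521·1.8200/0.8133 = 0.78786

Final: 0.78786


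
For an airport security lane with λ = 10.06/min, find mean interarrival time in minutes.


Mean interarrival time = 1/λ = 1/10.06 minute = 0.09940 minute
In minutes: 0.09940 × 1 = 0.09940 min

Final: 0.09940 min


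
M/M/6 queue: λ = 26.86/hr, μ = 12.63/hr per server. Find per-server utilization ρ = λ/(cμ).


ρ = λ/(cμ) = 26.86/(6·12.63) = 26.86/75.78 = 0.3544

Final: 0.3544


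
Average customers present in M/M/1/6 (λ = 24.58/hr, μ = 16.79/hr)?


ρ = 24.58/16.79 = 1.4640
L = ρ[1 − (K+1)ρ^K + Kρ^(K+1)] / [(1−ρ)(1−ρ^(K+1))]
Numerator: 1.4640·(1 − 7·9.844351 + 6·14.411802) = 27.171737
Denominator: (-0.4640)·(-13.411802) = 6.222629
L = 27.171737/6.222629 = 4.3666

Final: 4.3666


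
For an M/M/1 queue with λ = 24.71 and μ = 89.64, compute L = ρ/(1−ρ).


ρ = λ/μ = 24.71/89.64 = 0.2757
L = ρ/(1−ρ) = 0.2757/(1 − 0.2757) = 0.2757/0.7243 = 0.3806

Final: 0.3806


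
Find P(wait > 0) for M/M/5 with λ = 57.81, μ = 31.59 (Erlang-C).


a = λ/μ = 1.8300; ρ = a/5 = 0.3660
P₀ = 0.159668 (from M/M/c formula)
C(c,a) = [a^c/(c!(1−ρ))]·P₀ = [20.52422/(120·0.6340)]·0.159668
= 0.26977·0.159668 = 0.043074

Final: 0.043074


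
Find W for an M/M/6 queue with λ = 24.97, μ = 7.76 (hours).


a = 3.2178; ρ = 0.5363; P₀ = 0.039041
Lq = P₀·a^c·ρ/(c!(1−ρ)²) = 0.15012
Wq = Lq/λ = 0.15012/24.97 = 0.006012 hr
W = Wq + 1/μ = 0.006012 + 0.12887 = 0.13488 hr

Final: 0.13488 hr


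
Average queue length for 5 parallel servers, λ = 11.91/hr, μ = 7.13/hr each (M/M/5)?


a = λ/μ = 1.6704; ρ = a/5 = 0.3341
P₀ = 0.187635
Lq = P₀·a^c·ρ / (c!·(1−ρ)²) = 0.187635·13.00502·0.3341/(120·0.44345)
= 0.01532

Final: 0.01532


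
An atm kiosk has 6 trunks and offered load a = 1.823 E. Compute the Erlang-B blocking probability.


B(c,a) = (a^c/c!) / Σ_{k=0}^{c} a^k/k!
a^6/6! = 0.050979
Σ terms (k=0..6): 1.00000 + 1.82300 + 1.66166 + 1.00974 + 0.46019 + 0.16778 + 0.05098 = 6.173354
B = 0.050979/6.173354 = 0.008258

Final: 0.008258


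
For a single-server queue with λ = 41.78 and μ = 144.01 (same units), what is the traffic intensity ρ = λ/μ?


ρ = λ/μ = 41.78/144.01 = 0.2901

Final: 0.2901


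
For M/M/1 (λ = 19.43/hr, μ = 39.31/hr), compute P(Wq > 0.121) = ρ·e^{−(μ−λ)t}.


ρ = 19.43/39.31 = 0.4943
P(Wq > t) = ρ·e^{−(μ−λ)t} = 0.4943·e^{−2.4055}
= 0.4943·0.090222 = 0.044595

Final: 0.044595


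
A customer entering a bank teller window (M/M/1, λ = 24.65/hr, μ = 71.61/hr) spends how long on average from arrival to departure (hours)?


W = 1/(μ−λ) = 1/(71.61 − 24.65) = 1/46.96 = 0.02129 hr

Final: 0.02129 hr


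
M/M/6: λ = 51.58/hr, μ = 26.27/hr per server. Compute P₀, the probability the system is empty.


a = λ/μ = 51.58/26.27 = 1.9635; ρ = a/c = 0.3272
Σ_{k=0}^{5} a^k/k! (terms k=0..5) = 1.00000 + 1.96346 + 1.92758 + 1.26157 + 0.61926 + 0.24318 = 7.01505
Tail: a^6/(6!(1−ρ)) = 57.29643/(720·0.6728) = 0.11829
P₀ = 1/(7.01505 + 0.11829) = 1/7.13334 = 0.140187

Final: 0.140187


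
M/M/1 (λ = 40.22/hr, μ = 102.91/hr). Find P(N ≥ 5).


ρ = 40.22/102.91 = 0.3908
P(N ≥ n) = ρ^n = 0.3908^5 = 0.009118

Final: 0.009118


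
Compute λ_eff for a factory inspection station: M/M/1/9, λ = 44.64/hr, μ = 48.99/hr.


ρ = 0.9112; P_K = (1−ρ)ρ^9/(1−ρ^10) = 0.063518
λ_eff = λ(1 − P_K) = 44.64·(1 − 0.063518) = 44.64·0.936482 = 41.8046 /hr

Final: 41.8046 /hr


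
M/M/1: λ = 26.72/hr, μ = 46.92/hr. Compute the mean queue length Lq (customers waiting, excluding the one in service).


ρ = 26.72/46.92 = 0.5695
Lq = ρ²/(1−ρ) = 0.3243/0.4305 = 0.7533

Final: 0.7533


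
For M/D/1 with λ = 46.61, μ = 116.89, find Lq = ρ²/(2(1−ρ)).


ρ = 46.61/116.89 = 0.3988
M/D/1: Lq = ρ²/(2(1−ρ)) = 0.1590/(2·0.6012) = 0.13223

Final: 0.13223


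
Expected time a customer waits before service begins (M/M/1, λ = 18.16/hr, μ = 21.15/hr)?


ρ = 18.16/21.15 = 0.8586
Wq = ρ/(μ−λ) = 0.8586/(21.15 − 18.16) = 0.8586/2.99 = 0.2872 hr

Final: 0.2872 hr


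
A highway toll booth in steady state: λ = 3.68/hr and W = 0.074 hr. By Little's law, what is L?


L = λW = 3.68·0.074 = 0.2723

Final: 0.2723


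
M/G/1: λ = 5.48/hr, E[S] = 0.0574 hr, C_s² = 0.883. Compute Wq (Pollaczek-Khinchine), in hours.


ρ = λ·E[S] = 5.48·0.0574 = 0.3146
E[S²] = E[S]²(1+C_s²) = 0.0574²·(1+0.883) = 0.006204
Wq = λ·E[S²]/(2(1−ρ)) = 5.48·0.006204/(2·0.6854) = 0.02480 hr

Final: 0.02480 hr


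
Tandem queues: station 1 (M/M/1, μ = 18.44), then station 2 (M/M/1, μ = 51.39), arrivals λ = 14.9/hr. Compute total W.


Each node sees arrival rate λ = 14.9/hr (tandem ⇒ throughput preserved).
W₁ = 1/(μ₁−λ) = 1/(18.44−14.9) = 0.28249 hr
W₂ = 1/(μ₂−λ) = 1/(51.39−14.9) = 0.02740 hr
W_total = W₁ + W₂ = 0.28249 + 0.02740 = 0.30989 hr

Final: 0.30989 hr


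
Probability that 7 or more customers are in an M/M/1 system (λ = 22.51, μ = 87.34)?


ρ = 22.51/87.34 = 0.2577
P(N ≥ n) = ρ^n = 0.2577^7 = 0.00007553

Final: 0.00007553


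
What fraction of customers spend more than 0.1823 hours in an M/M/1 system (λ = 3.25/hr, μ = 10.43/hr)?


W ~ Exponential(μ−λ) for M/M/1.
μ − λ = 10.43 − 3.25 = 7.1800
P(W > t) = e^{−(μ−λ)t} = e^{−1.3089} = 0.270113

Final: 0.270113


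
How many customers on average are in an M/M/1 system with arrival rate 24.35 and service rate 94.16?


ρ = λ/μ = 24.35/94.16 = 0.2586
L = ρ/(1−ρ) = 0.2586/(1 − 0.2586) = 0.2586/0.7414 = 0.3488

Final: 0.3488


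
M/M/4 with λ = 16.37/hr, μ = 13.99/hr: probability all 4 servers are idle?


a = λ/μ = 16.37/13.99 = 1.1701; ρ = a/c = 0.2925
Σ_{k=0}^{3} a^k/k! (terms k=0..3) = 1.00000 + 1.17012 + 0.68459 + 0.26702 = 3.12173
Tail: a^4/(4!(1−ρ)) = 1.87467/(24·0.7075) = 0.11041
P₀ = 1/(3.12173 + 0.11041) = 1/3.23214 = 0.309392

Final: 0.309392


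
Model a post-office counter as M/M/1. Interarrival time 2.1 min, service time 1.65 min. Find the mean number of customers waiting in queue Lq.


λ = 60/2.1 = 28.5714 /hr
μ = 60/1.65 = 36.3636 /hr
ρ = λ/μ = 28.5714/36.3636 = 0.7857
Lq = ρ²/(1−ρ) = 0.6173/0.2143 = 2.8810

Final: 2.8810


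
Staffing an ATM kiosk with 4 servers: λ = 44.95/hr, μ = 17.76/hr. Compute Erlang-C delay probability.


a = λ/μ = 2.5310; ρ = a/4 = 0.6327
P₀ = 0.070965 (from M/M/c formula)
C(c,a) = [a^c/(c!(1−ρ))]·P₀ = [41.03429/(24·0.3673)]·0.070965
= 4.65548·0.070965 = 0.330375

Final: 0.330375


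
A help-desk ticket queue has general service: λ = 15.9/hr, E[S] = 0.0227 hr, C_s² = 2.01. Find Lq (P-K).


ρ = λ·E[S] = 15.9·0.0227 = 0.3609
Lq = ρ²(1+C_s²)/(2(1−ρ)) = 0.1303·(1+2.01)/(2·0.6391)
= 0.1303·3.0100/1.2781 = 0.30678

Final: 0.30678


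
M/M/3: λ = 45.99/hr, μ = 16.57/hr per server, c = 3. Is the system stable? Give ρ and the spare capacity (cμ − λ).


Total capacity cμ = 3·16.57 = 49.71/hr
ρ = λ/(cμ) = 45.99/49.71 = 0.9252
Stable ⇔ ρ < 1: YES
Spare capacity = cμ − λ = 49.71 − 45.99 = 3.72/hr

Final: ρ = 0.9252; stable; margin = 3.72/hr


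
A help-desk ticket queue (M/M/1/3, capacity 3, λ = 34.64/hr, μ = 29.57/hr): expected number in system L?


ρ = 34.64/29.57 = 1.1715
L = ρ[1 − (K+1)ρ^K + Kρ^(K+1)] / [(1−ρ)(1−ρ^(K+1))]
Numerator: 1.1715·(1 − 4·1.607606 + 3·1.883242) = 0.256904
Denominator: (-0.1715)·(-0.883242) = 0.151439
L = 0.256904/0.151439 = 1.6964

Final: 1.6964


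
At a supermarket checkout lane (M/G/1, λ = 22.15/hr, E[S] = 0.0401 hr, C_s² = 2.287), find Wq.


ρ = λ·E[S] = 22.15·0.0401 = 0.8882
E[S²] = E[S]²(1+C_s²) = 0.0401²·(1+2.287) = 0.005286
Wq = λ·E[S²]/(2(1−ρ)) = 22.15·0.005286/(2·0.1118) = 0.52366 hr

Final: 0.52366 hr


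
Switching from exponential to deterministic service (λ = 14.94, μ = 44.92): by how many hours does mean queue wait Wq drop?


ρ = 14.94/44.92 = 0.3326
Wq(M/M/1) = ρ/(μ−λ) = 0.3326/29.98 = 0.01109 hr
Wq(M/D/1) = ρ/(2(μ−λ)) = 0.005547 hr
Savings = 0.01109 − 0.005547 = 0.005547 hr

Final: 0.005547 hr


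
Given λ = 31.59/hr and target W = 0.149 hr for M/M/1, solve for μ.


W = 1/(μ−λ) ⇒ μ − λ = 1/W = 1/0.149 = 6.7114
μ = λ + 1/W = 31.59 + 6.7114 = 38.3014 per hr

Final: 38.3014 /hr


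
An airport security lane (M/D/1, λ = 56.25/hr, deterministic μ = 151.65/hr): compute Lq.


ρ = 56.25/151.65 = 0.3709
M/D/1: Lq = ρ²/(2(1−ρ)) = 0.1376/(2·0.6291) = 0.10935

Final: 0.10935


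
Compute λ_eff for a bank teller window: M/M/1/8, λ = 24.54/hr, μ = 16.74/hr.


ρ = 1.4659; P_K = (1−ρ)ρ^8/(1−ρ^9) = 0.328350
λ_eff = λ(1 − P_K) = 24.54·(1 − 0.328350) = 24.54·0.671650 = 16.4823 /hr

Final: 16.4823 /hr


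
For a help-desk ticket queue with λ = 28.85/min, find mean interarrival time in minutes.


Mean interarrival time = 1/λ = 1/28.85 minute = 0.03466 minute
In minutes: 0.03466 × 1 = 0.03466 min

Final: 0.03466 min


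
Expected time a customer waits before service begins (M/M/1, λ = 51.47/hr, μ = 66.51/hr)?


ρ = 51.47/66.51 = 0.7739
Wq = ρ/(μ−λ) = 0.7739/(66.51 − 51.47) = 0.7739/15.04 = 0.05145 hr

Final: 0.05145 hr


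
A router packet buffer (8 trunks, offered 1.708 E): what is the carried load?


B(8,1.708) = 0.0003256 (Erlang-B)
Carried load = a(1 − B) = 1.708·(1 − 0.0003256) = 1.708·0.999674 = 1.7074 E

Final: 1.7074 Erlangs


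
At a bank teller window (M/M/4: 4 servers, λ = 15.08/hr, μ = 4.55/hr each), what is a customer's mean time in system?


a = 3.3143; ρ = 0.8286; P₀ = 0.022123
Lq = P₀·a^c·ρ/(c!(1−ρ)²) = 3.13591
Wq = Lq/λ = 3.13591/15.08 = 0.20795 hr
W = Wq + 1/μ = 0.20795 + 0.21978 = 0.42773 hr

Final: 0.42773 hr


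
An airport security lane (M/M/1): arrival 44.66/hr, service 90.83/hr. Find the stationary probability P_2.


ρ = 44.66/90.83 = 0.4917
P_n = (1−ρ)·ρ^n = (1 − 0.4917)·0.4917^2 = 0.5083·0.241757 = 0.122888

Final: 0.122888


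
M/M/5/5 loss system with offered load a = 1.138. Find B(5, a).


B(c,a) = (a^c/c!) / Σ_{k=0}^{c} a^k/k!
a^5/5! = 0.015905
Σ terms (k=0..5): 1.00000 + 1.13800 + 0.64752 + 0.24563 + 0.06988 + 0.01590 = 3.116934
B = 0.015905/3.116934 = 0.005103

Final: 0.005103


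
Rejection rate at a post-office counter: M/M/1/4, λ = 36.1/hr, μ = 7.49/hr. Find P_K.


ρ = λ/μ = 36.1/7.49 = 4.8198
P_K = (1−ρ)ρ^K/(1−ρ^(K+1)) = (-3.8198·539.636773)/(1 − 2600.919562)
= -2061.282788/-2599.919562 = 0.792826

Final: 0.792826


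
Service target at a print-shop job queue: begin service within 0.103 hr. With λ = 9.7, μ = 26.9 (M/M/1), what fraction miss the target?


ρ = 9.7/26.9 = 0.3606
P(Wq > t) = ρ·e^{−(μ−λ)t} = 0.3606·e^{−1.7716}
= 0.3606·0.170061 = 0.061323

Final: 0.061323


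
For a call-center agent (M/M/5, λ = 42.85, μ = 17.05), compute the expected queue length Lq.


a = λ/μ = 2.5132; ρ = a/5 = 0.5026
P₀ = 0.078995
Lq = P₀·a^c·ρ / (c!·(1−ρ)²) = 0.078995·100.26104·0.5026/(120·0.24737)
= 0.13411

Final: 0.13411


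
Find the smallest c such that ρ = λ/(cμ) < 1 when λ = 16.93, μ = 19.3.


Stability requires cμ > λ ⇔ c > λ/μ.
λ/μ = 16.93/19.3 = 0.8772
Minimum integer c = ⌊0.8772⌋ + 1 = 1
Check: 1·19.3 = 19.30 > 16.93, while 0·19.3 = 0.00 ≤ 16.93

Final: 1 servers


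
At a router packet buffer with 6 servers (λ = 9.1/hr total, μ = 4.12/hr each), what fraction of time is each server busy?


ρ = λ/(cμ) = 9.1/(6·4.12) = 9.1/24.72 = 0.3681

Final: 0.3681


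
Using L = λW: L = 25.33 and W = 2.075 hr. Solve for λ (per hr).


λ = L/W = 25.33/2.075 = 12.2072 /hr

Final: 12.2072 /hr


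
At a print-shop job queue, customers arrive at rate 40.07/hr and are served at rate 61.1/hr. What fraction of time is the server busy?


ρ = λ/μ = 40.07/61.1 = 0.6558

Final: 0.6558


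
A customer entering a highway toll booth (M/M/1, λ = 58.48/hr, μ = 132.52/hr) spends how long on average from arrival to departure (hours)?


W = 1/(μ−λ) = 1/(132.52 − 58.48) = 1/74.04 = 0.01351 hr

Final: 0.01351 hr


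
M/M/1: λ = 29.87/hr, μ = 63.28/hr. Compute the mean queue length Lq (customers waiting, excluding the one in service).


ρ = 29.87/63.28 = 0.4720
Lq = ρ²/(1−ρ) = 0.2228/0.5280 = 0.4220

Final: 0.4220


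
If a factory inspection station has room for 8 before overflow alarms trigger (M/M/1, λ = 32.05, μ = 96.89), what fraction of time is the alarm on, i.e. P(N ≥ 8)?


ρ = 32.05/96.89 = 0.3308
P(N ≥ n) = ρ^n = 0.3308^8 = 0.0001433

Final: 0.0001433


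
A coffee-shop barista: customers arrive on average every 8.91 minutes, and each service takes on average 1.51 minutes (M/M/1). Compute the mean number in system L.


λ = 60/8.91 = 6.7340 /hr
μ = 60/1.51 = 39.7351 /hr
ρ = λ/μ = 6.7340/39.7351 = 0.1695
L = ρ/(1−ρ) = 0.1695/0.8305 = 0.2041

Final: 0.2041


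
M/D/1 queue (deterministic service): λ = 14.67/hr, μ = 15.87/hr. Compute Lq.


ρ = 14.67/15.87 = 0.9244
M/D/1: Lq = ρ²/(2(1−ρ)) = 0.8545/(2·0.07561) = 5.65031

Final: 5.65031


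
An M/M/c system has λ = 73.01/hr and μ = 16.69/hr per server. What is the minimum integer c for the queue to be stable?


Stability requires cμ > λ ⇔ c > λ/μ.
λ/μ = 73.01/16.69 = 4.3745
Minimum integer c = ⌊4.3745⌋ + 1 = 5
Check: 5·16.69 = 83.45 > 73.01, while 4·16.69 = 66.76 ≤ 73.01

Final: 5 servers


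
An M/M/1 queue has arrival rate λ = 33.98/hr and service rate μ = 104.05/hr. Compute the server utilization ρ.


ρ = λ/μ = 33.98/104.05 = 0.3266

Final: 0.3266


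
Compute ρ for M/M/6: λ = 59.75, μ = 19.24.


ρ = λ/(cμ) = 59.75/(6·19.24) = 59.75/115.44 = 0.5176

Final: 0.5176


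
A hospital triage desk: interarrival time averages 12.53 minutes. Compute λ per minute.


λ = 1/(interarrival time) in consistent units.
1 minute = 1 min, so λ = 1/12.53 = 0.07981 per minute

Final: 0.07981 /min


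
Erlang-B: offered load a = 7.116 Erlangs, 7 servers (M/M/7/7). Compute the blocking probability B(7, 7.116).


B(c,a) = (a^c/c!) / Σ_{k=0}^{c} a^k/k!
a^7/7! = 183.324724
Σ terms (k=0..7): 1.00000 + 7.11600 + 25.31873 + 60.05602 + 106.83966 + 152.05421 + 180.33629 + 183.32472 = 716.045644
B = 183.324724/716.045644 = 0.256024

Final: 0.256024


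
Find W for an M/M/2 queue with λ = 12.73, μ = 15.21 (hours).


a = 0.8369; ρ = 0.4185; P₀ = 0.409965
Lq = P₀·a^c·ρ/(c!(1−ρ)²) = 0.17768
Wq = Lq/λ = 0.17768/12.73 = 0.01396 hr
W = Wq + 1/μ = 0.01396 + 0.06575 = 0.07970 hr

Final: 0.07970 hr


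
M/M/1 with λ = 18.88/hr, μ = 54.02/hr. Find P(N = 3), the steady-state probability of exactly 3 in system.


ρ = 18.88/54.02 = 0.3495
P_n = (1−ρ)·ρ^n = (1 − 0.3495)·0.3495^3 = 0.6505·0.042692 = 0.027771

Final: 0.027771


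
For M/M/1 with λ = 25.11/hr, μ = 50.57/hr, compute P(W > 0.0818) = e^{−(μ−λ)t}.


W ~ Exponential(μ−λ) for M/M/1.
μ − λ = 50.57 − 25.11 = 25.4600
P(W > t) = e^{−(μ−λ)t} = e^{−2.0826} = 0.124602

Final: 0.124602


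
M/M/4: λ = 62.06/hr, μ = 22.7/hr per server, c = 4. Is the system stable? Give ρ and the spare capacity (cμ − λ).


Total capacity cμ = 4·22.7 = 90.80/hr
ρ = λ/(cμ) = 62.06/90.80 = 0.6835
Stable ⇔ ρ < 1: YES
Spare capacity = cμ − λ = 90.80 − 62.06 = 28.74/hr

Final: ρ = 0.6835; stable; margin = 28.74/hr


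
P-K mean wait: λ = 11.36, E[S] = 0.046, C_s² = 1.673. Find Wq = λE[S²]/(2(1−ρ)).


ρ = λ·E[S] = 11.36·0.046 = 0.5226
E[S²] = E[S]²(1+C_s²) = 0.046²·(1+1.673) = 0.005656
Wq = λ·E[S²]/(2(1−ρ)) = 11.36·0.005656/(2·0.4774) = 0.06729 hr

Final: 0.06729 hr


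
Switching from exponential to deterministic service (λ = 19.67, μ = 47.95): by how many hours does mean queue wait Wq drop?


ρ = 19.67/47.95 = 0.4102
Wq(M/M/1) = ρ/(μ−λ) = 0.4102/28.28 = 0.01451 hr
Wq(M/D/1) = ρ/(2(μ−λ)) = 0.007253 hr
Savings = 0.01451 − 0.007253 = 0.007253 hr

Final: 0.007253 hr


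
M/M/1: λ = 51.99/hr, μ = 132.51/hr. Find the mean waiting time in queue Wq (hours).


ρ = 51.99/132.51 = 0.3923
Wq = ρ/(μ−λ) = 0.3923/(132.51 − 51.99) = 0.3923/80.52 = 0.004873 hr

Final: 0.004873 hr


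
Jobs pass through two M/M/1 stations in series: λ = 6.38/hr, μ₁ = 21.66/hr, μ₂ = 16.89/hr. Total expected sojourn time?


Each node sees arrival rate λ = 6.38/hr (tandem ⇒ throughput preserved).
W₁ = 1/(μ₁−λ) = 1/(21.66−6.38) = 0.06545 hr
W₂ = 1/(μ₂−λ) = 1/(16.89−6.38) = 0.09515 hr
W_total = W₁ + W₂ = 0.06545 + 0.09515 = 0.16059 hr

Final: 0.16059 hr


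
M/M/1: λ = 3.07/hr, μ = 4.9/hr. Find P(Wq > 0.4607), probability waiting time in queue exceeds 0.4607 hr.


ρ = 3.07/4.9 = 0.6265
P(Wq > t) = ρ·e^{−(μ−λ)t} = 0.6265·e^{−0.8431}
= 0.6265·0.430382 = 0.269648

Final: 0.269648


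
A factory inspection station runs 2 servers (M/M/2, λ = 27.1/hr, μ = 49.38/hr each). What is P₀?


a = λ/μ = 27.1/49.38 = 0.5488; ρ = a/c = 0.2744
Σ_{k=0}^{1} a^k/k! (terms k=0..1) = 1.00000 + 0.54881 = 1.54881
Tail: a^2/(2!(1−ρ)) = 0.30119/(2·0.7256) = 0.20754
P₀ = 1/(1.54881 + 0.20754) = 1/1.75635 = 0.569363

Final: 0.569363


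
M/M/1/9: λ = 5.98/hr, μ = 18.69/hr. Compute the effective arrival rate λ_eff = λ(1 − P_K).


ρ = 0.3200; P_K = (1−ρ)ρ^9/(1−ρ^10) = 0.00002390
λ_eff = λ(1 − P_K) = 5.98·(1 − 0.00002390) = 5.98·0.999976 = 5.9799 /hr

Final: 5.9799 /hr


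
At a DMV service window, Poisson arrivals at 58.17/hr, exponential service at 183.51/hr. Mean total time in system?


W = 1/(μ−λ) = 1/(183.51 − 58.17) = 1/125.34 = 0.007978 hr

Final: 0.007978 hr


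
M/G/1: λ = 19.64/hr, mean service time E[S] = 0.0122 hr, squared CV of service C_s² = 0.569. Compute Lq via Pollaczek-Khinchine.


ρ = λ·E[S] = 19.64·0.0122 = 0.2396
Lq = ρ²(1+C_s²)/(2(1−ρ)) = 0.05741·(1+0.569)/(2·0.7604)
= 0.05741·1.5690/1.5208 = 0.05923

Final: 0.05923


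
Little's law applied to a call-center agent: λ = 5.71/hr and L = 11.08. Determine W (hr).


W = L/λ = 11.08/5.71 = 1.9405 hr

Final: 1.9405 hr


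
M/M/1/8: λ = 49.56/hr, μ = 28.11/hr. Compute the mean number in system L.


ρ = 49.56/28.11 = 1.7631
L = ρ[1 − (K+1)ρ^K + Kρ^(K+1)] / [(1−ρ)(1−ρ^(K+1))]
Numerator: 1.7631·(1 − 9·93.360596 + 8·164.601606) = 841.986641
Denominator: (-0.7631)·(-163.601606) = 124.840073
L = 841.986641/124.840073 = 6.7445

Final: 6.7445


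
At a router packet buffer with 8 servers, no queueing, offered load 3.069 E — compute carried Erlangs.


B(8,3.069) = 0.009110 (Erlang-B)
Carried load = a(1 − B) = 3.069·(1 − 0.009110) = 3.069·0.990890 = 3.0410 E

Final: 3.0410 Erlangs


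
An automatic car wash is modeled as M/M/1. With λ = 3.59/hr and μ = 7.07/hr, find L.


ρ = λ/μ = 3.59/7.07 = 0.5078
L = ρ/(1−ρ) = 0.5078/(1 − 0.5078) = 0.5078/0.4922 = 1.0316

Final: 1.0316


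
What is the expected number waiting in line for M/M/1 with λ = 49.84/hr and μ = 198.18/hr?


ρ = 49.84/198.18 = 0.2515
Lq = ρ²/(1−ρ) = 0.06325/0.7485 = 0.08450

Final: 0.08450


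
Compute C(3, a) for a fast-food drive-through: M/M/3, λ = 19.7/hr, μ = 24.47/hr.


a = λ/μ = 0.8051; ρ = a/3 = 0.2684
P₀ = 0.444840 (from M/M/c formula)
C(c,a) = [a^c/(c!(1−ρ))]·P₀ = [0.52179/(6·0.7316)]·0.444840
= 0.11886·0.444840 = 0.052875

Final: 0.052875


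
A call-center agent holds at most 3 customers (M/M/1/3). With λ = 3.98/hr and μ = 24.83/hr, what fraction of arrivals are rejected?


ρ = λ/μ = 3.98/24.83 = 0.1603
P_K = (1−ρ)ρ^K/(1−ρ^(K+1)) = (0.8397·0.004118)/(1 − 0.0006601)
= 0.003458/0.999340 = 0.003460

Final: 0.003460


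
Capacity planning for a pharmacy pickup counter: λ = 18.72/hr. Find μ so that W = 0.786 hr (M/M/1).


W = 1/(μ−λ) ⇒ μ − λ = 1/W = 1/0.786 = 1.2723
μ = λ + 1/W = 18.72 + 1.2723 = 19.9923 per hr

Final: 19.9923 /hr


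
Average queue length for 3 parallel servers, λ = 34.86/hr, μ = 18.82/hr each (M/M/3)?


a = λ/μ = 1.8523; ρ = a/3 = 0.6174
P₀ = 0.136307
Lq = P₀·a^c·ρ / (c!·(1−ρ)²) = 0.136307·6.35511·0.6174/(6·0.14636)
= 0.60905

Final: 0.60905


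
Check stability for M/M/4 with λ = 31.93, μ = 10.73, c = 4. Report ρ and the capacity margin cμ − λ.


Total capacity cμ = 4·10.73 = 42.92/hr
ρ = λ/(cμ) = 31.93/42.92 = 0.7439
Stable ⇔ ρ < 1: YES
Spare capacity = cμ − λ = 42.92 − 31.93 = 10.99/hr

Final: ρ = 0.7439; stable; margin = 10.99/hr


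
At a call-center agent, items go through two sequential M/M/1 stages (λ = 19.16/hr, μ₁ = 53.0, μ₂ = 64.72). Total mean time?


Each node sees arrival rate λ = 19.16/hr (tandem ⇒ throughput preserved).
W₁ = 1/(μ₁−λ) = 1/(53.0−19.16) = 0.02955 hr
W₂ = 1/(μ₂−λ) = 1/(64.72−19.16) = 0.02195 hr
W_total = W₁ + W₂ = 0.02955 + 0.02195 = 0.05150 hr

Final: 0.05150 hr
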